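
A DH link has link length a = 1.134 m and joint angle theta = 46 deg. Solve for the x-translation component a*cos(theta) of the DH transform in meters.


a*cos(theta) = 1.134*cos(46 deg) = 0.7877

0.7877 m


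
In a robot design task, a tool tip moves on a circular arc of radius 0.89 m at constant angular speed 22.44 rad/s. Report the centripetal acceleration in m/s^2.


a_c = omega^2 * r = 22.44^2 * 0.89 = 448.1627

448.1627 m/s^2


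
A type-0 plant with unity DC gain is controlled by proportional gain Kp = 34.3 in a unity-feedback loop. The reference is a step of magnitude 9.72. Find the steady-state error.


e_ss = R/(1 + Kp) = 9.72/(1 + 34.3) = 9.72/35.3000 = 0.2754

0.2754


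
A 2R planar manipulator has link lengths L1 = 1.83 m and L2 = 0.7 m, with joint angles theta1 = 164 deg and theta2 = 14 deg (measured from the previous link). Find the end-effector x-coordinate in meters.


x = L1*cos(th1) + L2*cos(th1+th2) = 1.83*cos(164 deg) + 0.7*cos(178 deg) = -2.4587

-2.4587 m


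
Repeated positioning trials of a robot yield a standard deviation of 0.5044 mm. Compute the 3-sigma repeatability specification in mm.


repeatability = 3*sigma = 3*0.5044 = 1.5132

1.5132 mm


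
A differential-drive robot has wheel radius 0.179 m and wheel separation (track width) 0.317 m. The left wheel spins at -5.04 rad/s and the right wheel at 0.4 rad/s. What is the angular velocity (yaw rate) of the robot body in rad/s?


omega = r*(wR - wL)/L = 0.179*(0.4 - (-5.04))/0.317 = 3.0718

3.0718 rad/s


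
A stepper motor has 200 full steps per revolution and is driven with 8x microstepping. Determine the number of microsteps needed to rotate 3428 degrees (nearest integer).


step_size = 360/(200*8) = 360/1600 = 0.225000 deg
n = 3428/(360/1600) = 3428*1600/360 = 15235.5556 -> 15236

15236 steps


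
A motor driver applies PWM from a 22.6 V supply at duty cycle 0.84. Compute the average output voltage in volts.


V_avg = V_supply * D = 22.6*0.84 = 18.9840

18.9840 V


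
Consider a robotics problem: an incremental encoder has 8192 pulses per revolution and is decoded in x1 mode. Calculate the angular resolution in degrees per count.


resolution = 360 / (PPR * 1) = 360 / 8192 = 0.0439

0.0439 degrees


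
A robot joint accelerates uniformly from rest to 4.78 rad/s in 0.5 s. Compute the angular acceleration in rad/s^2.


alpha = delta_omega / t = 4.78 / 0.5 = 9.5600

9.5600 rad/s^2


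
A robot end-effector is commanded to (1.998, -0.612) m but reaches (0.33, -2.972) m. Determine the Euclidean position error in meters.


dx = 0.33 - (1.998) = -1.6680, dy = -2.972 - (-0.612) = -2.3600
err = sqrt(2.782224 + 5.569600) = 2.8900

2.8900 m


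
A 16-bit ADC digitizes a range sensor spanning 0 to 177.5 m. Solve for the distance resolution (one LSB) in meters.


res = range / 2^n = 177.5/2^16 = 177.5/65536 = 0.0027

0.0027 m


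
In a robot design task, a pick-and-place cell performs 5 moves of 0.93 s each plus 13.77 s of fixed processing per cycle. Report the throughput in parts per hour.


T_cycle = 5*0.93 + 13.77 = 18.4200 s
rate = 3600/T = 195.4397

195.4397 parts/hour


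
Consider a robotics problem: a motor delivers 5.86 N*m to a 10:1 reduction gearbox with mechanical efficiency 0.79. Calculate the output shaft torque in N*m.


tau_out = tau_in * N * eta = 5.86 * 10 * 0.79 = 46.2940

46.2940 N*m


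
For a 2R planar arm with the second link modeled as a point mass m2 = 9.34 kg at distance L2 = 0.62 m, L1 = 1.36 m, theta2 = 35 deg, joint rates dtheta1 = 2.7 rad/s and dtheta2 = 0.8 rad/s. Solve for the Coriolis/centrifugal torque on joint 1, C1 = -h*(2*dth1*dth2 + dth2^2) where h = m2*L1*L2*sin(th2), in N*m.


h = m2*L1*L2*sin(th2) = 9.34*1.36*0.62*sin(35 deg) = 4.517194
C1 = -h*(2*2.7*0.8 + 0.8^2) = -4.517194*4.9600 = -22.4053

-22.4053 N*m


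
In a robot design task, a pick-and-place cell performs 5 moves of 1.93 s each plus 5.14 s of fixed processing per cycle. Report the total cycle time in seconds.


T = 5*1.93 + 5.14 = 14.7900

14.7900 s


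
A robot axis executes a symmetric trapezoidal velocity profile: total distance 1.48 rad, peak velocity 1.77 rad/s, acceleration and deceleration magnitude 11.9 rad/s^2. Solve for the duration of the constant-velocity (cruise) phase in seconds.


t_acc = v/a = 0.148739 s, d_acc = v^2/(2a) = 0.131634 rad each
d_cruise = 1.48 - 2*0.131634 = 1.216732 rad
t_cruise = d_cruise/v = 1.216732/1.77 = 0.6874

0.6874 s


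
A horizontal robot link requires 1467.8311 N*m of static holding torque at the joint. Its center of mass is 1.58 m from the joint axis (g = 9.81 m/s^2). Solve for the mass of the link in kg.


m = tau / (g*L) = 1467.8311 / (9.81 * 1.58) = 94.7000

94.7000 kg


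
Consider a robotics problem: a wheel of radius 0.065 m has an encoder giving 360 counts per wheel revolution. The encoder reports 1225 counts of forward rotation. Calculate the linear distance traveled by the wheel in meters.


revs = 1225/360 = 3.402778
d = revs * 2*pi*r = 3.402778 * 2*pi*0.065 = 1.3897

1.3897 m


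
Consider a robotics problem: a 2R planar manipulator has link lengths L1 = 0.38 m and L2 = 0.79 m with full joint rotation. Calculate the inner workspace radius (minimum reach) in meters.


r_min = |L1 - L2| = |0.38 - 0.79| = 0.4100

0.4100 m


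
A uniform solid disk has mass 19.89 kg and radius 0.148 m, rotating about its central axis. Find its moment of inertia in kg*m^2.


I = (1/2)*m*R^2 = 0.5*19.89*0.148^2 = 0.2178

0.2178 kg*m^2


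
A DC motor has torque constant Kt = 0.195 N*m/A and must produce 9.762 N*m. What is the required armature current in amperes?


I = tau / Kt = 9.762/0.195 = 50.0615

50.0615 A


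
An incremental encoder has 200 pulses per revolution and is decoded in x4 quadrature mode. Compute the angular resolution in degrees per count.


resolution = 360 / (PPR * 4) = 360 / 800 = 0.4500

0.4500 degrees


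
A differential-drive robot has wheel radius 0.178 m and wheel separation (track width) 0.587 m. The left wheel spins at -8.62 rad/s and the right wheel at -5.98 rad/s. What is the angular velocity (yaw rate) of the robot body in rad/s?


omega = r*(wR - wL)/L = 0.178*(-5.98 - (-8.62))/0.587 = 0.8005

0.8005 rad/s


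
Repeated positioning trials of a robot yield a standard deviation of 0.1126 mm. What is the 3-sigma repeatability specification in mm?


repeatability = 3*sigma = 3*0.1126 = 0.3378

0.3378 mm


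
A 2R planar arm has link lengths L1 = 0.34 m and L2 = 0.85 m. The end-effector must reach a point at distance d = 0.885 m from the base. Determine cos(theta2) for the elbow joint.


cos(th2) = (d^2 - L1^2 - L2^2)/(2*L1*L2) = (0.885^2 - 0.34^2 - 0.85^2)/(2*0.34*0.85) = -0.0949

-0.0949


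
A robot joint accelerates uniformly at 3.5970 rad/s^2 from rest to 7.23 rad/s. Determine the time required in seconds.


t = delta_omega / alpha = 7.23 / 3.5970 = 2.0100

2.0100 s


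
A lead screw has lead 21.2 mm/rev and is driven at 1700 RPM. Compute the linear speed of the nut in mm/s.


v = lead * (RPM/60) = 21.2*1700/60 = 600.6667

600.6667 mm/s


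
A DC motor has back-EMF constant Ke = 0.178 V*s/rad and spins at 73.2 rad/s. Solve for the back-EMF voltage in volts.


V_emf = Ke * omega = 0.178*73.2 = 13.0296

13.0296 V


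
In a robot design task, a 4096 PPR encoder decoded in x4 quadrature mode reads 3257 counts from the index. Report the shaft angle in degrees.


angle = counts * 360 / (PPR*4) = 3257 * 360 / 16384 = 71.5649

71.5649 degrees


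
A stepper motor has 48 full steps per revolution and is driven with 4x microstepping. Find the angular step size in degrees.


step = 360/(48*4) = 360/192 = 1.8750

1.8750 degrees


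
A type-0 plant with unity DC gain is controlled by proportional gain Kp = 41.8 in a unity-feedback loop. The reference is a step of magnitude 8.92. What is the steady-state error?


e_ss = R/(1 + Kp) = 8.92/(1 + 41.8) = 8.92/42.8000 = 0.2084

0.2084


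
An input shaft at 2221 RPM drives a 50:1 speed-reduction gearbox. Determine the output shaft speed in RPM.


omega_out = omega_in / N = 2221 / 50 = 44.4200

44.4200 RPM


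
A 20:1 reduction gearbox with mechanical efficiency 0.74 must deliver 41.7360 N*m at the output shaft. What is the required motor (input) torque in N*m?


tau_in = tau_out / (N * eta) = 41.7360 / (20 * 0.74) = 2.8200

2.8200 N*m


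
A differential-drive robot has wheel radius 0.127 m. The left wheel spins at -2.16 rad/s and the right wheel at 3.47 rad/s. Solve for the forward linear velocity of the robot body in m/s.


v = r*(wR + wL)/2 = 0.127*(3.47 + -2.16)/2 = 0.0832

0.0832 m/s


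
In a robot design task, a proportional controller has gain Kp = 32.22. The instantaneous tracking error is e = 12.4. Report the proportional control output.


u_P = Kp * e = 32.22 * 12.4 = 399.5280

399.5280


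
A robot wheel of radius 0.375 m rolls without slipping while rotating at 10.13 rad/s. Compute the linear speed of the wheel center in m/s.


v = omega * r = 10.13 * 0.375 = 3.7988

3.7988 m/s


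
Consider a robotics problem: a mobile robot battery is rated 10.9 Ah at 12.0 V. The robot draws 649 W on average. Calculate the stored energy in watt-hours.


E = capacity * V = 10.9*12.0 = 130.8000

130.8000 Wh


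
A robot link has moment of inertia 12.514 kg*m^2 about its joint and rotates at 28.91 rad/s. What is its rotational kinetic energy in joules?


KE = (1/2)*I*omega^2 = 0.5*12.514*28.91^2 = 5229.5261

5229.5261 J


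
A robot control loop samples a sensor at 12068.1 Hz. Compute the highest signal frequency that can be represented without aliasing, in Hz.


f_max = f_s/2 = 12068.1/2 = 6034.0500

6034.0500 Hz


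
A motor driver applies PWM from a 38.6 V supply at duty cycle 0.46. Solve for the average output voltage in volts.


V_avg = V_supply * D = 38.6*0.46 = 17.7560

17.7560 V


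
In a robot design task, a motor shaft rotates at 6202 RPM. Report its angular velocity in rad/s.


omega = 6202 * 2*pi/60 = 649.4719

649.4719 rad/s


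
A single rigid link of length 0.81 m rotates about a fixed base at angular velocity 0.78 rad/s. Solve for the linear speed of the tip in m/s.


v = L*omega = 0.81 * 0.78 = 0.6318

0.6318 m/s


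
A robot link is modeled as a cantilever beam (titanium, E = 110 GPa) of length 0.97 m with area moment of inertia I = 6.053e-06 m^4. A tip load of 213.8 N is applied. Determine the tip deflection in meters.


delta = F*L^3/(3*E*I) = 213.8*0.97^3/(3*1.100e+11*6.053e-06)
      = 195.1294874/1997490 = 9.7687e-05

9.7687e-05 m


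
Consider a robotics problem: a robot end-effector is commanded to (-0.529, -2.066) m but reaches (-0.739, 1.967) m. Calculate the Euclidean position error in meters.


dx = -0.739 - (-0.529) = -0.2100, dy = 1.967 - (-2.066) = 4.0330
err = sqrt(0.044100 + 16.265089) = 4.0385

4.0385 m


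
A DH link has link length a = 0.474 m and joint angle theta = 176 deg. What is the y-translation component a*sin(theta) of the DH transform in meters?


a*sin(theta) = 0.474*sin(176 deg) = 0.0331

0.0331 m


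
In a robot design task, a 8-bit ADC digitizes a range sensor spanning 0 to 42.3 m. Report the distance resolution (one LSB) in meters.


res = range / 2^n = 42.3/2^8 = 42.3/256 = 0.1652

0.1652 m


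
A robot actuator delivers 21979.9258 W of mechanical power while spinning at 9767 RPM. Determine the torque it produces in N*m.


omega = 9767 * 2*pi/60 = 1022.797848 rad/s
tau = P / omega = 21979.9258 / 1022.797848 = 21.4900

21.4900 N*m


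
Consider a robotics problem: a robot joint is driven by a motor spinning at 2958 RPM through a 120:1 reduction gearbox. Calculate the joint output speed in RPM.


omega_joint = omega_motor / N = 2958 / 120 = 24.6500

24.6500 RPM


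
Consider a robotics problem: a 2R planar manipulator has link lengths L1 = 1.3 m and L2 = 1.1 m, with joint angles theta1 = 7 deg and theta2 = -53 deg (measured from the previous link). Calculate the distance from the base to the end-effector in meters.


x = L1*cos(th1) + L2*cos(th1+th2) = 2.054434
y = L1*sin(th1) + L2*sin(th1+th2) = -0.632844
d = sqrt(x^2 + y^2) = sqrt(4.220699 + 0.400492) = 2.1497

2.1497 m


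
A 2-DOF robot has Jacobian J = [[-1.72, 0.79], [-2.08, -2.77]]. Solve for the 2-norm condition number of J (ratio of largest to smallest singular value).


JJ^T eigenvalues: trace(JJ^T) = 15.5818, det(JJ^T) = det(J)^2 = 41.05733776
s_max^2 = (15.5818 + sqrt(78.56314020))/2 = 12.22269253
s_min^2 = (15.5818 - sqrt(78.56314020))/2 = 3.35910747
kappa = s_max/s_min = sqrt(12.22269253/3.35910747) = 1.9075

1.9075


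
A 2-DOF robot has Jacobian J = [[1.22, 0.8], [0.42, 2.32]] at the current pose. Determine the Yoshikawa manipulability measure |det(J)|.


det(J) = 1.22*2.32 - (0.8)*(0.42) = 2.4944
|det(J)| = 2.4944

2.4944


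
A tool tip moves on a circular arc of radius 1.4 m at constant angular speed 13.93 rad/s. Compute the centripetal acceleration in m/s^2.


a_c = omega^2 * r = 13.93^2 * 1.4 = 271.6629

271.6629 m/s^2


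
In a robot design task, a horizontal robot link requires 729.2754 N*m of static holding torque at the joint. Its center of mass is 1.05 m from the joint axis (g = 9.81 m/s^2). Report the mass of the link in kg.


m = tau / (g*L) = 729.2754 / (9.81 * 1.05) = 70.8000

70.8000 kg


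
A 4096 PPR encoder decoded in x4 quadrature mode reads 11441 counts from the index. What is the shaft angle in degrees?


angle = counts * 360 / (PPR*4) = 11441 * 360 / 16384 = 251.3892

251.3892 degrees


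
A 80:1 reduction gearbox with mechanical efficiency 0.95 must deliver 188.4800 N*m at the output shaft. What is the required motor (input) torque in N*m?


tau_in = tau_out / (N * eta) = 188.4800 / (80 * 0.95) = 2.4800

2.4800 N*m


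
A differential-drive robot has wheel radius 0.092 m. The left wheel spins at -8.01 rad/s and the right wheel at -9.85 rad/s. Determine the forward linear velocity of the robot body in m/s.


v = r*(wR + wL)/2 = 0.092*(-9.85 + -8.01)/2 = -0.8216

-0.8216 m/s


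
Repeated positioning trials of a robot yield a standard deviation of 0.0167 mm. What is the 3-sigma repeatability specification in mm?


repeatability = 3*sigma = 3*0.0167 = 0.0501

0.0501 mm


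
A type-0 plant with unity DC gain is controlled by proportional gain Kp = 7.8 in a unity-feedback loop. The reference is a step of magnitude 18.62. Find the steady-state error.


e_ss = R/(1 + Kp) = 18.62/(1 + 7.8) = 18.62/8.8000 = 2.1159

2.1159


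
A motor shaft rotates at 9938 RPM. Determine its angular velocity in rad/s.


omega = 9938 * 2*pi/60 = 1040.7049

1040.7049 rad/s


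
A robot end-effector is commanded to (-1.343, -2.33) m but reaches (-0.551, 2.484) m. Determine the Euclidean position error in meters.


dx = -0.551 - (-1.343) = 0.7920, dy = 2.484 - (-2.33) = 4.8140
err = sqrt(0.627264 + 23.174596) = 4.8787

4.8787 m


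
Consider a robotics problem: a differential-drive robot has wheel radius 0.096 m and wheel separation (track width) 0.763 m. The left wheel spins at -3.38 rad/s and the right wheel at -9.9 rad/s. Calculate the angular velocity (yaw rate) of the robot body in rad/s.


omega = r*(wR - wL)/L = 0.096*(-9.9 - (-3.38))/0.763 = -0.8203

-0.8203 rad/s


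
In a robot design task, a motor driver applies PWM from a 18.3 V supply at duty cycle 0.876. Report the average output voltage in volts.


V_avg = V_supply * D = 18.3*0.876 = 16.0308

16.0308 V


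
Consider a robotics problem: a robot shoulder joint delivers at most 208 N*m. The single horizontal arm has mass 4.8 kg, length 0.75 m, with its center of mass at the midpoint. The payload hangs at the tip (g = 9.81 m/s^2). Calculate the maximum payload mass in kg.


tau_arm = m_arm*g*(L/2) = 4.8*9.81*0.75/2 = 17.6580 N*m
tau_payload = tau_max - tau_arm = 208 - 17.6580 = 190.3420
m_payload = tau_payload / (g*L) = 190.3420 / (9.81*0.75) = 25.8705

25.8705 kg


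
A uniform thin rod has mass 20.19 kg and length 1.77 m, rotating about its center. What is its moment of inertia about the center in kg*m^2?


I = (1/12)*m*L^2 = (1/12)*20.19*1.77^2 = 5.2711

5.2711 kg*m^2


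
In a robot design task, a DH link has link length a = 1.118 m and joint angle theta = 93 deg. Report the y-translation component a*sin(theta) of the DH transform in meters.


a*sin(theta) = 1.118*sin(93 deg) = 1.1165

1.1165 m


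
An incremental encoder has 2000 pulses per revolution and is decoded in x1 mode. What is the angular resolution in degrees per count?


resolution = 360 / (PPR * 1) = 360 / 2000 = 0.1800

0.1800 degrees


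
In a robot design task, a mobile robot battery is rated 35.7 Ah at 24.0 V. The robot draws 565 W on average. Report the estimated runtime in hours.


E = 35.7*24.0 = 856.8000 Wh
t = E/P = 856.8000/565 = 1.5165

1.5165 hours


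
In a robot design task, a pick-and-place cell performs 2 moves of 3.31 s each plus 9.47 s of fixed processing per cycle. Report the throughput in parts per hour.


T_cycle = 2*3.31 + 9.47 = 16.0900 s
rate = 3600/T = 223.7415

223.7415 parts/hour


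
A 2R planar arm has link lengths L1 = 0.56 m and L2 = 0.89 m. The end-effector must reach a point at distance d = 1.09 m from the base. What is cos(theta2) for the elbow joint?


cos(th2) = (d^2 - L1^2 - L2^2)/(2*L1*L2) = (1.09^2 - 0.56^2 - 0.89^2)/(2*0.56*0.89) = 0.0827

0.0827


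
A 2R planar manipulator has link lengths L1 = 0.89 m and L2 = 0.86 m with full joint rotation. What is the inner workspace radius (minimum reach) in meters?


r_min = |L1 - L2| = |0.89 - 0.86| = 0.0300

0.0300 m


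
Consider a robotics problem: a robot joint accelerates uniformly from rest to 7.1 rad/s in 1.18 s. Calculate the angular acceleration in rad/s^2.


alpha = delta_omega / t = 7.1 / 1.18 = 6.0169

6.0169 rad/s^2


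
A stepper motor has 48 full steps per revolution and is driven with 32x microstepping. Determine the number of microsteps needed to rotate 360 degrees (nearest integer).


step_size = 360/(48*32) = 360/1536 = 0.234375 deg
n = 360/(360/1536) = 360*1536/360 = 1536

1536 steps


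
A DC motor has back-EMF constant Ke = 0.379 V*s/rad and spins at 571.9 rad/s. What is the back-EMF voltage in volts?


V_emf = Ke * omega = 0.379*571.9 = 216.7501

216.7501 V


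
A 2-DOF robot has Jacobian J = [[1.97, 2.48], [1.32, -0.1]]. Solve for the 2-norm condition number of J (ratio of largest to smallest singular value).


JJ^T eigenvalues: trace(JJ^T) = 11.7837, det(JJ^T) = det(J)^2 = 12.04506436
s_max^2 = (11.7837 + sqrt(90.67532825))/2 = 10.65302969
s_min^2 = (11.7837 - sqrt(90.67532825))/2 = 1.13067031
kappa = s_max/s_min = sqrt(10.65302969/1.13067031) = 3.0695

3.0695


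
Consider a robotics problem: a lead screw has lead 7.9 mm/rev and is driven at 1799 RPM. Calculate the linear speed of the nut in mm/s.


v = lead * (RPM/60) = 7.9*1799/60 = 236.8683

236.8683 mm/s


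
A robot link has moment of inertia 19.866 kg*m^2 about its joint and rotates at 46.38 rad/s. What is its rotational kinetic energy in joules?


KE = (1/2)*I*omega^2 = 0.5*19.866*46.38^2 = 21366.9200

21366.9200 J


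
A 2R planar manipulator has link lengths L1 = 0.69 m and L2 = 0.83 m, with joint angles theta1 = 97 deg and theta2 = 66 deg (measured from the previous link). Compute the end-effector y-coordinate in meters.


y = L1*sin(th1) + L2*sin(th1+th2) = 0.69*sin(97 deg) + 0.83*sin(163 deg) = 0.9275

0.9275 m


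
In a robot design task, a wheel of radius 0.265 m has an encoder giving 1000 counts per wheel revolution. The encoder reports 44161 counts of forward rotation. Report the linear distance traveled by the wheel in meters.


revs = 44161/1000 = 44.161000
d = revs * 2*pi*r = 44.161000 * 2*pi*0.265 = 73.5300

73.5300 m


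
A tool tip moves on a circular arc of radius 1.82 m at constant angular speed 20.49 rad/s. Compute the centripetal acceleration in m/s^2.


a_c = omega^2 * r = 20.49^2 * 1.82 = 764.1090

764.1090 m/s^2


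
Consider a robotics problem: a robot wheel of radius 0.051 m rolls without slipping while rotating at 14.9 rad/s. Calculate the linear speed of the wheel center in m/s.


v = omega * r = 14.9 * 0.051 = 0.7599

0.7599 m/s


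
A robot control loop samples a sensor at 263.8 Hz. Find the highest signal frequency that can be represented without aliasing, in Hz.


f_max = f_s/2 = 263.8/2 = 131.9000

131.9000 Hz


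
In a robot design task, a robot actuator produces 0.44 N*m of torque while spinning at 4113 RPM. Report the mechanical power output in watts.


omega = 4113 * 2*pi/60 = 430.712353 rad/s
P = tau * omega = 0.44 * 430.712353 = 189.5134

189.5134 W


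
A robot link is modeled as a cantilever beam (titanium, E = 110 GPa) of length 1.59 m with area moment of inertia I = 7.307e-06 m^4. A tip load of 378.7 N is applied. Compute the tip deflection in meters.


delta = F*L^3/(3*E*I) = 378.7*1.59^3/(3*1.100e+11*7.307e-06)
      = 1522.2524373/2411310 = 6.3130e-04

6.3130e-04 m


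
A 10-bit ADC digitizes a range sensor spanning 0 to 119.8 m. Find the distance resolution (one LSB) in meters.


res = range / 2^n = 119.8/2^10 = 119.8/1024 = 0.1170

0.1170 m


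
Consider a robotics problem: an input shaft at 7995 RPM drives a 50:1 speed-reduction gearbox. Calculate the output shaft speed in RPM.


omega_out = omega_in / N = 7995 / 50 = 159.9000

159.9000 RPM


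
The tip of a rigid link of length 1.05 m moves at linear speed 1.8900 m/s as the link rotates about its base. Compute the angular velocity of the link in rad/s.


omega = v / L = 1.8900 / 1.05 = 1.8000

1.8000 rad/s


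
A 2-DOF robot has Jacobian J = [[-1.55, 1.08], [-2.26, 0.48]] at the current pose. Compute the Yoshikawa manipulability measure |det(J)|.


det(J) = -1.55*0.48 - (1.08)*(-2.26) = 1.6968
|det(J)| = 1.6968

1.6968


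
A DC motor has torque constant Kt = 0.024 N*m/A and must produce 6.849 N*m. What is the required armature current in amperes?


I = tau / Kt = 6.849/0.024 = 285.3750

285.3750 A


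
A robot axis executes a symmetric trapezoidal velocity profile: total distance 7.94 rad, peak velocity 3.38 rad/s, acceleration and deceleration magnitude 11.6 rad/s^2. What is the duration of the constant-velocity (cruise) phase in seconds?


t_acc = v/a = 0.291379 s, d_acc = v^2/(2a) = 0.492431 rad each
d_cruise = 7.94 - 2*0.492431 = 6.955138 rad
t_cruise = d_cruise/v = 6.955138/3.38 = 2.0577

2.0577 s


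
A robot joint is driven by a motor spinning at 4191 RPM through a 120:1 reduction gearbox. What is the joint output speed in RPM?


omega_joint = omega_motor / N = 4191 / 120 = 34.9250

34.9250 RPM


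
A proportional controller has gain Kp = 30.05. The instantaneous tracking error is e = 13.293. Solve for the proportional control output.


u_P = Kp * e = 30.05 * 13.293 = 399.4547

399.4547


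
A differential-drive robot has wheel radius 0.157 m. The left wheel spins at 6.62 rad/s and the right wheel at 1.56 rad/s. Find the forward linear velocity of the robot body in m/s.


v = r*(wR + wL)/2 = 0.157*(1.56 + 6.62)/2 = 0.6421

0.6421 m/s


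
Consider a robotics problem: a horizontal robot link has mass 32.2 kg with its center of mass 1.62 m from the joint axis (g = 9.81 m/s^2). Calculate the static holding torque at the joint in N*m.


tau = m*g*L = 32.2 * 9.81 * 1.62 = 511.7288

511.7288 N*m


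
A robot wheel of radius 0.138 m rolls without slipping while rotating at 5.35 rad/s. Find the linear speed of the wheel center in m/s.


v = omega * r = 5.35 * 0.138 = 0.7383

0.7383 m/s


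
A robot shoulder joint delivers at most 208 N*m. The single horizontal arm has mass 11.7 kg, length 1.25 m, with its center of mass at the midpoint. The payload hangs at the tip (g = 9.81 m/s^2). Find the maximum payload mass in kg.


tau_arm = m_arm*g*(L/2) = 11.7*9.81*1.25/2 = 71.7356 N*m
tau_payload = tau_max - tau_arm = 208 - 71.7356 = 136.2644
m_payload = tau_payload / (g*L) = 136.2644 / (9.81*1.25) = 11.1123

11.1123 kg


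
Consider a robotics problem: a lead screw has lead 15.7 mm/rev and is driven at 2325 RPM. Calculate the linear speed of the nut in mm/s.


v = lead * (RPM/60) = 15.7*2325/60 = 608.3750

608.3750 mm/s


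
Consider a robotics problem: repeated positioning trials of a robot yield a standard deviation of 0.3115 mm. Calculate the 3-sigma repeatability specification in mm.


repeatability = 3*sigma = 3*0.3115 = 0.9345

0.9345 mm


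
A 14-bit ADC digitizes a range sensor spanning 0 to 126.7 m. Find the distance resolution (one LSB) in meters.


res = range / 2^n = 126.7/2^14 = 126.7/16384 = 0.0077

0.0077 m


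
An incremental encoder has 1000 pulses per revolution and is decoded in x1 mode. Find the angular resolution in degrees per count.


resolution = 360 / (PPR * 1) = 360 / 1000 = 0.3600

0.3600 degrees


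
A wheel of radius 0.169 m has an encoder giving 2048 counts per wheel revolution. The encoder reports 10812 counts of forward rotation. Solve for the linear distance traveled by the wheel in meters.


revs = 10812/2048 = 5.279297
d = revs * 2*pi*r = 5.279297 * 2*pi*0.169 = 5.6059

5.6059 m


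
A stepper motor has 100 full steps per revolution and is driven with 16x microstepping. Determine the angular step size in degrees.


step = 360/(100*16) = 360/1600 = 0.2250

0.2250 degrees


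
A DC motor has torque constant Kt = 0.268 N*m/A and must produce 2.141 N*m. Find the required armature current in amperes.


I = tau / Kt = 2.141/0.268 = 7.9888

7.9888 A


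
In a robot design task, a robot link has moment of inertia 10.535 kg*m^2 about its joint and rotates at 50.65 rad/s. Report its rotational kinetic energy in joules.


KE = (1/2)*I*omega^2 = 0.5*10.535*50.65^2 = 13513.3630

13513.3630 J


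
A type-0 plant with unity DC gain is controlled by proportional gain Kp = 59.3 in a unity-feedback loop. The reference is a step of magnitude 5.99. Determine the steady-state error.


e_ss = R/(1 + Kp) = 5.99/(1 + 59.3) = 5.99/60.3000 = 0.0993

0.0993


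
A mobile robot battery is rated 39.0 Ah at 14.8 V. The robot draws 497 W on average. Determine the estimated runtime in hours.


E = 39.0*14.8 = 577.2000 Wh
t = E/P = 577.2000/497 = 1.1614

1.1614 hours


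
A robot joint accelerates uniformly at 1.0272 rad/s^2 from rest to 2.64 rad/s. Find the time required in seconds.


t = delta_omega / alpha = 2.64 / 1.0272 = 2.5701

2.5701 s


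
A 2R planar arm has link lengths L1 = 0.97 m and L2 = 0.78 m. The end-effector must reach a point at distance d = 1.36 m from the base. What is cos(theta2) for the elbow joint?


cos(th2) = (d^2 - L1^2 - L2^2)/(2*L1*L2) = (1.36^2 - 0.97^2 - 0.78^2)/(2*0.97*0.78) = 0.1985

0.1985


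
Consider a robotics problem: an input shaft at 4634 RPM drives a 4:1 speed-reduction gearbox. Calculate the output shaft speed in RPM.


omega_out = omega_in / N = 4634 / 4 = 1158.5000

1158.5000 RPM


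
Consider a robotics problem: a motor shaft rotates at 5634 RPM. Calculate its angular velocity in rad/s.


omega = 5634 * 2*pi/60 = 589.9911

589.9911 rad/s


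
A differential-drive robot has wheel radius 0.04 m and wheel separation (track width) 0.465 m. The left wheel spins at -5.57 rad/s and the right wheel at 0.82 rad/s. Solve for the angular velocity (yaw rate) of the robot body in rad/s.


omega = r*(wR - wL)/L = 0.04*(0.82 - (-5.57))/0.465 = 0.5497

0.5497 rad/s


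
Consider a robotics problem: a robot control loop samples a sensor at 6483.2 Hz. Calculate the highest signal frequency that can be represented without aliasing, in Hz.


f_max = f_s/2 = 6483.2/2 = 3241.6000

3241.6000 Hz


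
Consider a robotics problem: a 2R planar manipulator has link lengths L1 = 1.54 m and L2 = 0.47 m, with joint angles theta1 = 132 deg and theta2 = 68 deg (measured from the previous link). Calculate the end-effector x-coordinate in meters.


x = L1*cos(th1) + L2*cos(th1+th2) = 1.54*cos(132 deg) + 0.47*cos(200 deg) = -1.4721

-1.4721 m


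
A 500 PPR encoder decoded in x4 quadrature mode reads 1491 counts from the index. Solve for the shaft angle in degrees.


angle = counts * 360 / (PPR*4) = 1491 * 360 / 2000 = 268.3800

268.3800 degrees


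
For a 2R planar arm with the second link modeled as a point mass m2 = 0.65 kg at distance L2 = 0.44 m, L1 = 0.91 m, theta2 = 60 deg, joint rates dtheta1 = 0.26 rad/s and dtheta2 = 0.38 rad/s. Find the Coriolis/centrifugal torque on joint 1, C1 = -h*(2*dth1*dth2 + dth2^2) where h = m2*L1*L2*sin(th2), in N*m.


h = m2*L1*L2*sin(th2) = 0.65*0.91*0.44*sin(60 deg) = 0.225392
C1 = -h*(2*0.26*0.38 + 0.38^2) = -0.225392*0.3420 = -0.0771

-0.0771 N*m


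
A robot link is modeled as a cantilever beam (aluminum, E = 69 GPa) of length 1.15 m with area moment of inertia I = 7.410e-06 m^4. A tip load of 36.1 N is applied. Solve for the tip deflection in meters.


delta = F*L^3/(3*E*I) = 36.1*1.15^3/(3*6.900e+10*7.410e-06)
      = 54.9035875/1533870 = 3.5794e-05

3.5794e-05 m


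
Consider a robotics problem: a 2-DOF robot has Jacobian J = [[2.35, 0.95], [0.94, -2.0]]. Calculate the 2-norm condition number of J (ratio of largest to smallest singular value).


JJ^T eigenvalues: trace(JJ^T) = 11.3086, det(JJ^T) = det(J)^2 = 31.28164900
s_max^2 = (11.3086 + sqrt(2.75783796))/2 = 6.48463697
s_min^2 = (11.3086 - sqrt(2.75783796))/2 = 4.82396303
kappa = s_max/s_min = sqrt(6.48463697/4.82396303) = 1.1594

1.1594


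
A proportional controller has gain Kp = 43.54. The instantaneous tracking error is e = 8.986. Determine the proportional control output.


u_P = Kp * e = 43.54 * 8.986 = 391.2504

391.2504


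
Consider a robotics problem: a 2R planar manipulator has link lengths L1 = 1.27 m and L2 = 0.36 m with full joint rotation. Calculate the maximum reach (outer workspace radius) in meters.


r_max = L1 + L2 = 1.27 + 0.36 = 1.6300

1.6300 m


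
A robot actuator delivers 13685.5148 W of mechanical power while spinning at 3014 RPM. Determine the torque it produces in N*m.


omega = 3014 * 2*pi/60 = 315.625342 rad/s
tau = P / omega = 13685.5148 / 315.625342 = 43.3600

43.3600 N*m


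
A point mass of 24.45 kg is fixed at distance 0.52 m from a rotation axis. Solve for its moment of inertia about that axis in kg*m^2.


I = m*r^2 = 24.45*0.52^2 = 6.6113

6.6113 kg*m^2


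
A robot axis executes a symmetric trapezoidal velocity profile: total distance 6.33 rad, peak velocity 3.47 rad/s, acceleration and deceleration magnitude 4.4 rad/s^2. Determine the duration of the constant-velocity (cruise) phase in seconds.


t_acc = v/a = 0.788636 s, d_acc = v^2/(2a) = 1.368284 rad each
d_cruise = 6.33 - 2*1.368284 = 3.593432 rad
t_cruise = d_cruise/v = 3.593432/3.47 = 1.0356

1.0356 s


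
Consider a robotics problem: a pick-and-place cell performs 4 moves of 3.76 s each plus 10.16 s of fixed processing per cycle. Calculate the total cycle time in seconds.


T = 4*3.76 + 10.16 = 25.2000

25.2000 s


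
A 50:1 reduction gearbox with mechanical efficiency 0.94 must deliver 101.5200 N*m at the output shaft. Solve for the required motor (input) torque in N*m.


tau_in = tau_out / (N * eta) = 101.5200 / (50 * 0.94) = 2.1600

2.1600 N*m


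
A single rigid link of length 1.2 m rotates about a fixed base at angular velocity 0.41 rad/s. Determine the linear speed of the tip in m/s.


v = L*omega = 1.2 * 0.41 = 0.4920

0.4920 m/s


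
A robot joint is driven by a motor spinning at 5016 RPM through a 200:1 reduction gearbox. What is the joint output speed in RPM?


omega_joint = omega_motor / N = 5016 / 200 = 25.0800

25.0800 RPM


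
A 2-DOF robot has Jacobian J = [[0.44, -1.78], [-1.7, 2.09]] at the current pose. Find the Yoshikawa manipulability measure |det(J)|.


det(J) = 0.44*2.09 - (-1.78)*(-1.7) = -2.1064
|det(J)| = 2.1064

2.1064


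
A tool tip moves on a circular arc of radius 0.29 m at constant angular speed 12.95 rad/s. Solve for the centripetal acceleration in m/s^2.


a_c = omega^2 * r = 12.95^2 * 0.29 = 48.6337

48.6337 m/s^2


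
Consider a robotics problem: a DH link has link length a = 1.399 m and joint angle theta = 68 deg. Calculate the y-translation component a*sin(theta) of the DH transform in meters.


a*sin(theta) = 1.399*sin(68 deg) = 1.2971

1.2971 m


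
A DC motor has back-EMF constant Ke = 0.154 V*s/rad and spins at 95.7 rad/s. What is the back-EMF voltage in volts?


V_emf = Ke * omega = 0.154*95.7 = 14.7378

14.7378 V


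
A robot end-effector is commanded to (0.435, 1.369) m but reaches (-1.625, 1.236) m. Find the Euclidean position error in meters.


dx = -1.625 - (0.435) = -2.0600, dy = 1.236 - (1.369) = -0.1330
err = sqrt(4.243600 + 0.017689) = 2.0643

2.0643 m


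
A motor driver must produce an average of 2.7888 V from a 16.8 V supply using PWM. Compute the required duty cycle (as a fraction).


D = V_avg/V_supply = 2.7888/16.8 = 0.1660

0.1660


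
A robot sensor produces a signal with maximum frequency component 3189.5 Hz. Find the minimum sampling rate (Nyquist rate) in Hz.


f_s,min = 2*f_max = 2*3189.5 = 6379.0000

6379.0000 Hz


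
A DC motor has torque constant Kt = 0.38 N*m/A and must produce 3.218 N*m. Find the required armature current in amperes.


I = tau / Kt = 3.218/0.38 = 8.4684

8.4684 A


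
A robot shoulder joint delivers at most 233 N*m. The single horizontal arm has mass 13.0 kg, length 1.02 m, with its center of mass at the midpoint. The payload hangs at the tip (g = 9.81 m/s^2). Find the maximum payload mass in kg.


tau_arm = m_arm*g*(L/2) = 13.0*9.81*1.02/2 = 65.0403 N*m
tau_payload = tau_max - tau_arm = 233 - 65.0403 = 167.9597
m_payload = tau_payload / (g*L) = 167.9597 / (9.81*1.02) = 16.7856

16.7856 kg


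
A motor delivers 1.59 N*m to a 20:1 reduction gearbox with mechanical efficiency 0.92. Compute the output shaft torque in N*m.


tau_out = tau_in * N * eta = 1.59 * 20 * 0.92 = 29.2560

29.2560 N*m


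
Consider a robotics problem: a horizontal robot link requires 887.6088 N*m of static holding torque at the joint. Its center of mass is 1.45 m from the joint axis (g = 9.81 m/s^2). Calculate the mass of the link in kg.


m = tau / (g*L) = 887.6088 / (9.81 * 1.45) = 62.4000

62.4000 kg


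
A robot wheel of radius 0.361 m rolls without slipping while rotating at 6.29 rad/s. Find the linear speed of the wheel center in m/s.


v = omega * r = 6.29 * 0.361 = 2.2707

2.2707 m/s


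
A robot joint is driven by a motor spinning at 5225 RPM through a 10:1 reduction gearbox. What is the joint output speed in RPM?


omega_joint = omega_motor / N = 5225 / 10 = 522.5000

522.5000 RPM


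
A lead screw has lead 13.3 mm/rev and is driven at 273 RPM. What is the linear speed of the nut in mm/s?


v = lead * (RPM/60) = 13.3*273/60 = 60.5150

60.5150 mm/s


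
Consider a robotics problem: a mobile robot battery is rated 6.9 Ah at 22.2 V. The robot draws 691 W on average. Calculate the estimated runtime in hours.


E = 6.9*22.2 = 153.1800 Wh
t = E/P = 153.1800/691 = 0.2217

0.2217 hours


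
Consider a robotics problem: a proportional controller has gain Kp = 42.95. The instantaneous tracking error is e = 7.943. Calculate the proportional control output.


u_P = Kp * e = 42.95 * 7.943 = 341.1519

341.1519


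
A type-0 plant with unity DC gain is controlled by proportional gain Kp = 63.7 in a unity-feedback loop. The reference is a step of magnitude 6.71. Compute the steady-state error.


e_ss = R/(1 + Kp) = 6.71/(1 + 63.7) = 6.71/64.7000 = 0.1037

0.1037


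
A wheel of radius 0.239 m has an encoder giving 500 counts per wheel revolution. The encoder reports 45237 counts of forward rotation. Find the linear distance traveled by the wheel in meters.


revs = 45237/500 = 90.474000
d = revs * 2*pi*r = 90.474000 * 2*pi*0.239 = 135.8631

135.8631 m


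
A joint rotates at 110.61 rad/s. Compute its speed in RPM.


RPM = 110.61 * 60/(2*pi) = 1056.2477

1056.2477 RPM


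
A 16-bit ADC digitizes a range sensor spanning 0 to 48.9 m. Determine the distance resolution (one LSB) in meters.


res = range / 2^n = 48.9/2^16 = 48.9/65536 = 7.4615e-04

7.4615e-04 m


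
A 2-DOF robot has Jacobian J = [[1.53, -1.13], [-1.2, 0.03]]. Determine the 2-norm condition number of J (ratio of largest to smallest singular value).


JJ^T eigenvalues: trace(JJ^T) = 5.0587, det(JJ^T) = det(J)^2 = 1.71636201
s_max^2 = (5.0587 + sqrt(18.72499765))/2 = 4.69296952
s_min^2 = (5.0587 - sqrt(18.72499765))/2 = 0.36573048
kappa = s_max/s_min = sqrt(4.69296952/0.36573048) = 3.5821

3.5821


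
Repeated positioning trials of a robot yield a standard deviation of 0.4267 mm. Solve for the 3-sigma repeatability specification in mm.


repeatability = 3*sigma = 3*0.4267 = 1.2801

1.2801 mm


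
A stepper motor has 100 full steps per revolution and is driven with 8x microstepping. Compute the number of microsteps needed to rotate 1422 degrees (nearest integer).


step_size = 360/(100*8) = 360/800 = 0.450000 deg
n = 1422/(360/800) = 1422*800/360 = 3160

3160 steps


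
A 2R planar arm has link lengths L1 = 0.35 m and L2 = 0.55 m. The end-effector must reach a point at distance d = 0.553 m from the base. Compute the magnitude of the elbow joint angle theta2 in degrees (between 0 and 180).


cos(th2) = (d^2 - L1^2 - L2^2)/(2*L1*L2) = (0.553^2 - 0.35^2 - 0.55^2)/(2*0.35*0.55) = -0.30958701
th2 = acos(-0.30958701) = 108.0343 deg

108.0343 degrees


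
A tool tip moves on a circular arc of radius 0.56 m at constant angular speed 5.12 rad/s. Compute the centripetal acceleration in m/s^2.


a_c = omega^2 * r = 5.12^2 * 0.56 = 14.6801

14.6801 m/s^2


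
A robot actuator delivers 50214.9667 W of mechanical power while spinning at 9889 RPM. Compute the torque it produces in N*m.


omega = 9889 * 2*pi/60 = 1035.573658 rad/s
tau = P / omega = 50214.9667 / 1035.573658 = 48.4900

48.4900 N*m


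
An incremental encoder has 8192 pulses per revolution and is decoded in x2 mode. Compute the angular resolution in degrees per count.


resolution = 360 / (PPR * 2) = 360 / 16384 = 0.0220

0.0220 degrees


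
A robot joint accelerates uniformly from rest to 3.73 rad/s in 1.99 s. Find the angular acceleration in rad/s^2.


alpha = delta_omega / t = 3.73 / 1.99 = 1.8744

1.8744 rad/s^2


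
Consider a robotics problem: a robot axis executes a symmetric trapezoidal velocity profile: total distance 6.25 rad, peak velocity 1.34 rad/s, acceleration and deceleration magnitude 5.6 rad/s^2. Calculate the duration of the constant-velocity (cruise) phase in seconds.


t_acc = v/a = 0.239286 s, d_acc = v^2/(2a) = 0.160321 rad each
d_cruise = 6.25 - 2*0.160321 = 5.929358 rad
t_cruise = d_cruise/v = 5.929358/1.34 = 4.4249

4.4249 s


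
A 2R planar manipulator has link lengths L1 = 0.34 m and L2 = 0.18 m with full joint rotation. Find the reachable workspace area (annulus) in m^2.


r_max = L1 + L2 = 0.5200, r_min = |L1 - L2| = 0.1600
A = pi*(r_max^2 - r_min^2) = pi*(0.2704 - 0.0256) = 0.7691

0.7691 m^2


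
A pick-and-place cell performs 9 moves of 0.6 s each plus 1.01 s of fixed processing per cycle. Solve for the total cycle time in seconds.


T = 9*0.6 + 1.01 = 6.4100

6.4100 s


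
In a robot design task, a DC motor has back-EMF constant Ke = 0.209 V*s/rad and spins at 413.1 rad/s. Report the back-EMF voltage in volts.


V_emf = Ke * omega = 0.209*413.1 = 86.3379

86.3379 V


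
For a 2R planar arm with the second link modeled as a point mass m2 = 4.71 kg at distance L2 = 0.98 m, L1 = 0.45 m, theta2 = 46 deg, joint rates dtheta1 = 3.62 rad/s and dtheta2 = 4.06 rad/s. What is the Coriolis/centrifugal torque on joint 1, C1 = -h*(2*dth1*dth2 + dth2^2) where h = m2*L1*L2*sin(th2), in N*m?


h = m2*L1*L2*sin(th2) = 4.71*0.45*0.98*sin(46 deg) = 1.494148
C1 = -h*(2*3.62*4.06 + 4.06^2) = -1.494148*45.8780 = -68.5485

-68.5485 N*m
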